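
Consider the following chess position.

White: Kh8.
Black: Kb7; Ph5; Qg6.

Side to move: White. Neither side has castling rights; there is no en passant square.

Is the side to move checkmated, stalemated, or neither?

White to move; white king on h8.
In check: no.
King squares — g7: attacked by Qg6; h7: attacked by Qg6; g8: attacked by Qg6.
Legal moves for White: none.
Not in check and no legal moves → stalemate.

stalemate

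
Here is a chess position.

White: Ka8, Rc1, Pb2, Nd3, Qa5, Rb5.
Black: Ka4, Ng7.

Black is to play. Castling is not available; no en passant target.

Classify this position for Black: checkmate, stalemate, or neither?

Black to move; black king on a4.
In check: yes, from the white queen on a5.
King squares — a3: attacked by Pb2; b3: attacked by Rb5; b4: attacked by Nd3; a5: attacked by Rb5; b5: attacked by Qa5.
Legal moves for Black: none.
In check with no legal moves → checkmate.

checkmate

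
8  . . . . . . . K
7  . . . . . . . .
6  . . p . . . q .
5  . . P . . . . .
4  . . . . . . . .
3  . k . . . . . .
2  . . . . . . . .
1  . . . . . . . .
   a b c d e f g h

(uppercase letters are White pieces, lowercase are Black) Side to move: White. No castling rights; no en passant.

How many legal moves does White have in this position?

White to move; king on h8.
In check: no.
Legal moves: none.
Count: 0.

0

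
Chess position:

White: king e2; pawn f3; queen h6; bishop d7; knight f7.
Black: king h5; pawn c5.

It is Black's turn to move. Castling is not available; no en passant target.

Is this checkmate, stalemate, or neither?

checkmate

Black to move; black king on h5.
In check: yes, from the white queen on h6.
King squares — g4: attacked by Pf3; h4: attacked by Qh6; g5: attacked by Qh6; g6: attacked by Qh6; h6: attacked by Nf7.
Legal moves for Black: none.
In check with no legal moves → checkmate.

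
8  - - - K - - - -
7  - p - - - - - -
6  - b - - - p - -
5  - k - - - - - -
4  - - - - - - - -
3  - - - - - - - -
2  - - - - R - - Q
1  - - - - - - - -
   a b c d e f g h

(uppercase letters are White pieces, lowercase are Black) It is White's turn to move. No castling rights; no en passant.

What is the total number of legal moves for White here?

White to move; king on d8.
In check: yes, from the black bishop on b6.
Legal moves: Ke8, Kc8, Ke7, Kd7, Qc7.
Count: 5.

5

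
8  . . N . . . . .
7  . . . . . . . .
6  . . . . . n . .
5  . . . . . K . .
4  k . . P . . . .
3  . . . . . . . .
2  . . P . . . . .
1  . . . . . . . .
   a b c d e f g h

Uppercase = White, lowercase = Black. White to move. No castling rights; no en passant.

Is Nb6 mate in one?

no

After Nb6: black king on a4; in check: yes, from the white knight on b6.
Black has 4 legal replies: Kb5, Ka5, Kb4, Ka3.
In check but a legal move exists → not checkmate.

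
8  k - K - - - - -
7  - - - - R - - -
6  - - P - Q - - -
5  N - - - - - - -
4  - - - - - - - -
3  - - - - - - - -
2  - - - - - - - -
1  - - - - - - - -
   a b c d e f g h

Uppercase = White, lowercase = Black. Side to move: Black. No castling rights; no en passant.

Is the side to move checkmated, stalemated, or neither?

stalemate

Black to move; black king on a8.
In check: no.
King squares — a7: attacked by Re7; b7: attacked by Na5; b8: attacked by Kc8.
Legal moves for Black: none.
Not in check and no legal moves → stalemate.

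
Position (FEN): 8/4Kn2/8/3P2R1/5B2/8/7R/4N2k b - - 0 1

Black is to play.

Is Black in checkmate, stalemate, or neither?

Black to move; black king on h1.
In check: yes, from the white rook on h2.
King squares — g1: attacked by Rg5; g2: attacked by Ne1; h2: attacked by Bf4.
Legal moves for Black: none.
In check with no legal moves → checkmate.

checkmate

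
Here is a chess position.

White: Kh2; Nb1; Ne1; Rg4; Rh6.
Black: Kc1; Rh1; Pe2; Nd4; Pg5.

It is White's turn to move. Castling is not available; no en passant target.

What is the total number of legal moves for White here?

3

White to move; king on h2.
In check: yes, from the black rook on h1.
Legal moves: Kg3, Kg2, Kxh1.
Count: 3.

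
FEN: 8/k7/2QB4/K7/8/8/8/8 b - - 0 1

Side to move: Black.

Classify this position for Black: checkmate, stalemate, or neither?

stalemate

Black to move; black king on a7.
In check: no.
King squares — a6: attacked by Ka5; b6: attacked by Ka5; b7: attacked by Qc6; a8: attacked by Qc6; b8: attacked by Bd6.
Legal moves for Black: none.
Not in check and no legal moves → stalemate.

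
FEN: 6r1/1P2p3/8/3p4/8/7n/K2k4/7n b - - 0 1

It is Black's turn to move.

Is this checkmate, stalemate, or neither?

Black to move; black king on d2.
In check: no.
Legal moves for Black include: Rh8, Rf8, Re8, Rd8, Rc8, Rb8, Ra8+, Rg7, Rg6, Rg5, Rg4, Rg3, Rg2, Rg1, Ng5, Nf4, N3f2, Ng1, ... (list truncated; more exist).
Black has legal moves and is not in check → neither.

neither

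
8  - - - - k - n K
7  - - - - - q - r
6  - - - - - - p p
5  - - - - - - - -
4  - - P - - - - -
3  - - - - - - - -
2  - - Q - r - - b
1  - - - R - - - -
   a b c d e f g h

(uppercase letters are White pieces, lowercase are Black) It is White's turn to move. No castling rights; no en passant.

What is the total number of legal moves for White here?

0

White to move; king on h8.
In check: yes, from the black rook on h7.
Legal moves: none.
Count: 0.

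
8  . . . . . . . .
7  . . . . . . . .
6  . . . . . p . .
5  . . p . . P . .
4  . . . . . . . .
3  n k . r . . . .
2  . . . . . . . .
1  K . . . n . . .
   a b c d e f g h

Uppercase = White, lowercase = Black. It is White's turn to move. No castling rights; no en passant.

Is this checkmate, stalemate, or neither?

White to move; white king on a1.
In check: no.
King squares — b1: attacked by Na3; a2: attacked by Kb3; b2: attacked by Kb3.
Legal moves for White: none.
Not in check and no legal moves → stalemate.

stalemate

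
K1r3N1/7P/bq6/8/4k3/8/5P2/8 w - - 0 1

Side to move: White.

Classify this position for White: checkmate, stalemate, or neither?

checkmate

White to move; white king on a8.
In check: yes, from the black rook on c8.
King squares — a7: attacked by Qb6; b7: attacked by Ba6; b8: attacked by Qb6.
Legal moves for White: none.
In check with no legal moves → checkmate.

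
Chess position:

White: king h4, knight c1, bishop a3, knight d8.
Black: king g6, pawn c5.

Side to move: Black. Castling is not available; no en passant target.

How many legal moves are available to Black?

Black to move; king on g6.
In check: no.
Legal moves: Kh7, Kg7, Kh6, Kf6, Kf5, c4.
Count: 6.

6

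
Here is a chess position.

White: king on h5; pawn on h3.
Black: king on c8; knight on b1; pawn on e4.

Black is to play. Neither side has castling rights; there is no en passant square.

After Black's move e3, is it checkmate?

After e3: white king on h5; in check: no.
White is not in check, so this cannot be checkmate.

no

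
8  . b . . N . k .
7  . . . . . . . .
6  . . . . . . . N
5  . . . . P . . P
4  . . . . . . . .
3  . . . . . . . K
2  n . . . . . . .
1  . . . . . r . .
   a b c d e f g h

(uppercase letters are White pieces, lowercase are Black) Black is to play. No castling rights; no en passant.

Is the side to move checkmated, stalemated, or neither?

Black to move; black king on g8.
In check: yes, from the white knight on h6.
King squares — f7: attacked by Nh6; g7: attacked by Ne8; h7: available; f8: available; h8: available.
Legal moves for Black: Kh8, Kf8, Kh7.
Black is in check but has 3 legal moves → neither.

neither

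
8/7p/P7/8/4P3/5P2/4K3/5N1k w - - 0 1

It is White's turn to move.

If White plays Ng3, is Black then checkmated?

no

After Ng3: black king on h1; in check: yes, from the white knight on g3.
Black has 3 legal replies: Kh2, Kg2, Kg1.
In check but a legal move exists → not checkmate.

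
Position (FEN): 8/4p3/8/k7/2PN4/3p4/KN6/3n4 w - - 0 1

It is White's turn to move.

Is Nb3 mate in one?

no

After Nb3: black king on a5; in check: yes, from the white knight on b3.
Black has 3 legal replies: Kb6, Ka6, Kb4.
In check but a legal move exists → not checkmate.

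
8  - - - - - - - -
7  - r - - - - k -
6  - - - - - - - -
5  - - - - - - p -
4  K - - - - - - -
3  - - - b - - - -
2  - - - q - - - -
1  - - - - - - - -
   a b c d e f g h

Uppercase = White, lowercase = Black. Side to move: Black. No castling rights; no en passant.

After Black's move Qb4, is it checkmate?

After Qb4: white king on a4; in check: yes, from the black queen on b4.
King squares — a3: attacked by Qb4; b3: attacked by Qb4; b4: attacked by Rb7; a5: attacked by Qb4; b5: attacked by Bd3.
White has no legal moves → checkmate.

yes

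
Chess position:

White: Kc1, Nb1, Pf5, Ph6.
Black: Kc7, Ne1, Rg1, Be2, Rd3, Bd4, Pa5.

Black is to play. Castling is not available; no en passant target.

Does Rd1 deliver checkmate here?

yes

After Rd1: white king on c1; in check: yes, from the black rook on d1.
King squares — b1: own knight; d1: attacked by Be2; b2: attacked by Bd4; c2: attacked by Ne1; d2: attacked by Rd1.
White has no legal moves → checkmate.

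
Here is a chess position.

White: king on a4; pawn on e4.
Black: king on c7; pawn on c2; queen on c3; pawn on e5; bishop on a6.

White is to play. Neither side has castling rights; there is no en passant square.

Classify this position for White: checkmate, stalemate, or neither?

stalemate

White to move; white king on a4.
In check: no.
King squares — a3: attacked by Qc3; b3: attacked by Qc3; b4: attacked by Qc3; a5: attacked by Qc3; b5: attacked by Ba6.
Legal moves for White: none.
Not in check and no legal moves → stalemate.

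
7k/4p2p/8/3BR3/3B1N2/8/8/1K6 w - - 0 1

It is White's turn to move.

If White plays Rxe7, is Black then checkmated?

After Rxe7: black king on h8; in check: yes, from the white bishop on d4.
King squares — g7: attacked by Bd4; h7: own pawn; g8: attacked by Bd5.
Black has no legal moves → checkmate.

yes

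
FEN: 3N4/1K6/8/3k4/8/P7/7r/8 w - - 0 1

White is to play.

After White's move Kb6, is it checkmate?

After Kb6: black king on d5; in check: no.
Black is not in check, so this cannot be checkmate.

no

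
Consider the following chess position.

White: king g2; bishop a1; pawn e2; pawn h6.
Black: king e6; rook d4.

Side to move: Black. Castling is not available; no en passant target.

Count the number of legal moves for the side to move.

22

Black to move; king on e6.
In check: no.
Legal moves: Kf7, Ke7, Kd7, Kf6, Kd6, Kf5, Ke5, Kd5, Rd8, Rd7, Rd6, Rd5, Rh4, Rg4+, Rf4, Re4, Rc4, Rb4, Ra4, Rd3, Rd2, Rd1.
Count: 22.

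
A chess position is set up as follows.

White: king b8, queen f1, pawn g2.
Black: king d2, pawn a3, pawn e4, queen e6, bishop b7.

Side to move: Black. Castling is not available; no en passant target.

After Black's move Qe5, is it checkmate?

After Qe5: white king on b8; in check: yes, from the black queen on e5.
White has 2 legal replies: Kxb7, Ka7.
In check but a legal move exists → not checkmate.

no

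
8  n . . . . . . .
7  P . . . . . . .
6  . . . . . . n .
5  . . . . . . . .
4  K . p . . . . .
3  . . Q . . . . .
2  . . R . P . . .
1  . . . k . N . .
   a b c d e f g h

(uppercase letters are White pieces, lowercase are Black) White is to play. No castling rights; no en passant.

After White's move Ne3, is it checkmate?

After Ne3: black king on d1; in check: yes, from the white knight on e3.
King squares — c1: attacked by Rc2; e1: attacked by Qc3; c2: attacked by Qc3; d2: attacked by Rc2; e2: attacked by Rc2.
Black has no legal moves → checkmate.

yes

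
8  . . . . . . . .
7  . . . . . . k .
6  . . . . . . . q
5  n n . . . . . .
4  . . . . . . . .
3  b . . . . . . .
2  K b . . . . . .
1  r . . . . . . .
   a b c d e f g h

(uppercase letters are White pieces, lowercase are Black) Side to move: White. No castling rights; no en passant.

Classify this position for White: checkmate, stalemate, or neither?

White to move; white king on a2.
In check: yes, from the black rook on a1.
King squares — a1: attacked by Bb2; b1: attacked by Ra1; b2: attacked by Ba3; a3: attacked by Ra1; b3: attacked by Na5.
Legal moves for White: none.
In check with no legal moves → checkmate.

checkmate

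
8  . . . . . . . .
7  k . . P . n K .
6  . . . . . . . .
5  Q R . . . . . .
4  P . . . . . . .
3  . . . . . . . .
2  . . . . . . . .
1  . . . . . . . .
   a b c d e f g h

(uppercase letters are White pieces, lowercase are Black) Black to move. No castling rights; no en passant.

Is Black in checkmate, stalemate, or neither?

checkmate

Black to move; black king on a7.
In check: yes, from the white queen on a5.
King squares — a6: attacked by Qa5; b6: attacked by Qa5; b7: attacked by Rb5; a8: attacked by Qa5; b8: attacked by Rb5.
Legal moves for Black: none.
In check with no legal moves → checkmate.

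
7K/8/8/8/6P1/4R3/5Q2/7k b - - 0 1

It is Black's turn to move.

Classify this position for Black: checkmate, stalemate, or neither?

stalemate

Black to move; black king on h1.
In check: no.
King squares — g1: attacked by Qf2; g2: attacked by Qf2; h2: attacked by Qf2.
Legal moves for Black: none.
Not in check and no legal moves → stalemate.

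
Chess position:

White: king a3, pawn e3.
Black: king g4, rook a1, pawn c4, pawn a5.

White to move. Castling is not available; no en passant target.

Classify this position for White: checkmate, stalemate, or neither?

neither

White to move; white king on a3.
In check: yes, from the black rook on a1.
King squares — a2: attacked by Ra1; b2: available; b3: attacked by Pc4; a4: attacked by Ra1; b4: attacked by Pa5.
Legal moves for White: Kb2.
White is in check but has 1 legal move → neither.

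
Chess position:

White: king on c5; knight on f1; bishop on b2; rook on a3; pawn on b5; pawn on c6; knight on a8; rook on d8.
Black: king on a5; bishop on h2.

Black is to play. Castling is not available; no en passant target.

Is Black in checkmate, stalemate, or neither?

Black to move; black king on a5.
In check: yes, from the white rook on a3.
King squares — a4: attacked by Ra3; b4: attacked by Kc5; b5: attacked by Kc5; a6: attacked by Ra3; b6: attacked by Kc5.
Legal moves for Black: none.
In check with no legal moves → checkmate.

checkmate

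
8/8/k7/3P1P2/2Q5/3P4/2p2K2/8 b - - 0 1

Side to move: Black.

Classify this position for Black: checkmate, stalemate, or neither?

Black to move; black king on a6.
In check: yes, from the white queen on c4.
Legal moves for Black: Kb7, Ka7, Kb6, Ka5.
Black is in check but has 4 legal moves → neither.

neither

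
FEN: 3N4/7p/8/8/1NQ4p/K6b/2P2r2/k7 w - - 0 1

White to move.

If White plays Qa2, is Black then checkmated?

yes

After Qa2: black king on a1; in check: yes, from the white queen on a2.
King squares — b1: attacked by Qa2; a2: attacked by Ka3; b2: attacked by Qa2.
Black has no legal moves → checkmate.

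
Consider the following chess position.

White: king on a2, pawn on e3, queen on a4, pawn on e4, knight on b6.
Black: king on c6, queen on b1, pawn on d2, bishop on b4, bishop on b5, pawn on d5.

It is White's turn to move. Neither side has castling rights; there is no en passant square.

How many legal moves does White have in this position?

White to move; king on a2.
In check: yes, from the black queen on b1.
Legal moves: Kxb1.
Count: 1.

1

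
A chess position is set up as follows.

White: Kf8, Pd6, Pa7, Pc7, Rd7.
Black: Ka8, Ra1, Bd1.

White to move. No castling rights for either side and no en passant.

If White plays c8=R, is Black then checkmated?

yes

After c8=R: black king on a8; in check: yes, from the white rook on c8.
King squares — a7: attacked by Rd7; b7: attacked by Rd7; b8: attacked by Pa7.
Black has no legal moves → checkmate.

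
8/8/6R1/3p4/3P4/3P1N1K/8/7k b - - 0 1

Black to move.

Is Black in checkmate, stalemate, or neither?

Black to move; black king on h1.
In check: no.
King squares — g1: attacked by Nf3; g2: attacked by Kh3; h2: attacked by Nf3.
Legal moves for Black: none.
Not in check and no legal moves → stalemate.

stalemate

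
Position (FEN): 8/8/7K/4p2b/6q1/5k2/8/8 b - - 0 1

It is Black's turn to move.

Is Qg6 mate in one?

yes

After Qg6: white king on h6; in check: yes, from the black queen on g6.
King squares — g5: attacked by Qg6; h5: attacked by Qg6; g6: attacked by Bh5; g7: attacked by Qg6; h7: attacked by Qg6.
White has no legal moves → checkmate.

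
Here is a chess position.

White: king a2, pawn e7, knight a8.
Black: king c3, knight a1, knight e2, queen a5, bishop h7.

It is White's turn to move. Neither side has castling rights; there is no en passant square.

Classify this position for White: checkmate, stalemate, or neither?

White to move; white king on a2.
In check: yes, from the black queen on a5.
King squares — a1: attacked by Qa5; b1: attacked by Bh7; b2: attacked by Kc3; a3: attacked by Qa5; b3: attacked by Na1.
Legal moves for White: none.
In check with no legal moves → checkmate.

checkmate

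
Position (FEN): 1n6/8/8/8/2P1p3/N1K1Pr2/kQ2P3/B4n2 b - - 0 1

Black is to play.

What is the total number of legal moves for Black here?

Black to move; king on a2.
In check: yes, from the white queen on b2.
Legal moves: none.
Count: 0.

0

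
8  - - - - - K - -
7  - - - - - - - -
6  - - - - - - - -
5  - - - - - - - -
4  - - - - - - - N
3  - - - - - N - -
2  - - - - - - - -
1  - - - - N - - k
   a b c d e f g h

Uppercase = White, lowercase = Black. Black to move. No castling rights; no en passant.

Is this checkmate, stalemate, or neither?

stalemate

Black to move; black king on h1.
In check: no.
King squares — g1: attacked by Nf3; g2: attacked by Ne1; h2: attacked by Nf3.
Legal moves for Black: none.
Not in check and no legal moves → stalemate.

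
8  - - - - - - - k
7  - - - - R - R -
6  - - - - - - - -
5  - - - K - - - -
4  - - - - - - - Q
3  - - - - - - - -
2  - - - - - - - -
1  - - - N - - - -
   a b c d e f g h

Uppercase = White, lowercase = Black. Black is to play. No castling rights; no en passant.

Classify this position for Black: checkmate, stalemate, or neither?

Black to move; black king on h8.
In check: yes, from the white queen on h4.
King squares — g7: attacked by Re7; h7: attacked by Qh4; g8: attacked by Rg7.
Legal moves for Black: none.
In check with no legal moves → checkmate.

checkmate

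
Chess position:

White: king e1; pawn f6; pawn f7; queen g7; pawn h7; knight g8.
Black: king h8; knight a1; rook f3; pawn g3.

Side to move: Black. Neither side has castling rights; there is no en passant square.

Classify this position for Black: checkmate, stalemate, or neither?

Black to move; black king on h8.
In check: yes, from the white queen on g7.
King squares — g7: attacked by Pf6; h7: attacked by Qg7; g8: attacked by Pf7.
Legal moves for Black: none.
In check with no legal moves → checkmate.

checkmate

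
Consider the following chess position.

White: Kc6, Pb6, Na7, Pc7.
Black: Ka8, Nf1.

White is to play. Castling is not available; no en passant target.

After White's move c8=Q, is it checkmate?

After c8=Q: black king on a8; in check: yes, from the white queen on c8.
King squares — a7: attacked by Pb6; b7: attacked by Kc6; b8: attacked by Qc8.
Black has no legal moves → checkmate.

yes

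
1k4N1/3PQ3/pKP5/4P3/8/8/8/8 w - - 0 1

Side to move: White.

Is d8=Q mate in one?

yes

After d8=Q: black king on b8; in check: yes, from the white queen on d8.
King squares — a7: attacked by Kb6; b7: attacked by Kb6; c7: attacked by Kb6; a8: attacked by Qd8; c8: attacked by Qd8.
Black has no legal moves → checkmate.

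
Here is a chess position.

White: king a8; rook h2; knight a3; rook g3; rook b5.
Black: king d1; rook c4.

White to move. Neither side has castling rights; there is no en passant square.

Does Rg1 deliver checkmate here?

yes

After Rg1: black king on d1; in check: yes, from the white rook on g1.
King squares — c1: attacked by Rg1; e1: attacked by Rg1; c2: attacked by Rh2; d2: attacked by Rh2; e2: attacked by Rh2.
Black has no legal moves → checkmate.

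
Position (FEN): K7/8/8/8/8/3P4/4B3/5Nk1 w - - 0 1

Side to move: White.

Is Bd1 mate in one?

After Bd1: black king on g1; in check: no.
Black is not in check, so this cannot be checkmate.

no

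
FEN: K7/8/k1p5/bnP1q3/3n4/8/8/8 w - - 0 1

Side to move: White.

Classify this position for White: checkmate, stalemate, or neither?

stalemate

White to move; white king on a8.
In check: no.
King squares — a7: attacked by Nb5; b7: attacked by Ka6; b8: attacked by Qe5.
Legal moves for White: none.
Not in check and no legal moves → stalemate.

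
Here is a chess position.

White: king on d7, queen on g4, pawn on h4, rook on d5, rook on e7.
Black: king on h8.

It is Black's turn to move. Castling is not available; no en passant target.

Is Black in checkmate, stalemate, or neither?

Black to move; black king on h8.
In check: no.
King squares — g7: attacked by Qg4; h7: attacked by Re7; g8: attacked by Qg4.
Legal moves for Black: none.
Not in check and no legal moves → stalemate.

stalemate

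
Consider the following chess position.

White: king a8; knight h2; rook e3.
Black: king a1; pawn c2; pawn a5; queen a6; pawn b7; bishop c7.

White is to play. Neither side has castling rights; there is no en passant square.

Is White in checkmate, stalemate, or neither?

White to move; white king on a8.
In check: yes, from the black queen on a6.
King squares — a7: attacked by Qa6; b7: attacked by Qa6; b8: attacked by Bc7.
Legal moves for White: none.
In check with no legal moves → checkmate.

checkmate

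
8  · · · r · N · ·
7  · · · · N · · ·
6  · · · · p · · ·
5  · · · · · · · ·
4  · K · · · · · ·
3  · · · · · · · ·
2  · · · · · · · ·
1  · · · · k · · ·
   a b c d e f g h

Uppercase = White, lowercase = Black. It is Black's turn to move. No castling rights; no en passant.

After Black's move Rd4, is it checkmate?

After Rd4: white king on b4; in check: yes, from the black rook on d4.
White has 6 legal replies: Kc5, Kb5, Ka5, Kc3, Kb3, Ka3.
In check but a legal move exists → not checkmate.

no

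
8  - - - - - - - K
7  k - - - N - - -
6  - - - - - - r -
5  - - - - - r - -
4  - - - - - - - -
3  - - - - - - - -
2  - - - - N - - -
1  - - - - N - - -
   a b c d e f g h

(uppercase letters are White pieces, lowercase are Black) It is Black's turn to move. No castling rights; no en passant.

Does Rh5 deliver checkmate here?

yes

After Rh5: white king on h8; in check: yes, from the black rook on h5.
King squares — g7: attacked by Rg6; h7: attacked by Rh5; g8: attacked by Rg6.
White has no legal moves → checkmate.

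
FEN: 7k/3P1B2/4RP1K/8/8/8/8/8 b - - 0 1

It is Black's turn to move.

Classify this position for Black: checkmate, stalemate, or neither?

Black to move; black king on h8.
In check: no.
King squares — g7: attacked by Pf6; h7: attacked by Kh6; g8: attacked by Bf7.
Legal moves for Black: none.
Not in check and no legal moves → stalemate.

stalemate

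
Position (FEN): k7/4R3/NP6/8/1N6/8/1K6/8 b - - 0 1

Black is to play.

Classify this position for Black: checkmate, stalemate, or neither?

stalemate

Black to move; black king on a8.
In check: no.
King squares — a7: attacked by Pb6; b7: attacked by Re7; b8: attacked by Na6.
Legal moves for Black: none.
Not in check and no legal moves → stalemate.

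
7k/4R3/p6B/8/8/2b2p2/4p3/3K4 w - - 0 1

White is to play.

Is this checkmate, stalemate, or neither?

White to move; white king on d1.
In check: yes, from the black pawn on e2.
Legal moves for White: Kc2, Kc1, Rxe2.
White is in check but has 3 legal moves → neither.

neither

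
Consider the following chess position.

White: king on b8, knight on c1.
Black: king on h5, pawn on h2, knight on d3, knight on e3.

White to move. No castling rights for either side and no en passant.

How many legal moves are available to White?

White to move; king on b8.
In check: no.
Legal moves: Kc8, Ka8, Kc7, Kb7, Ka7, Nxd3, Nb3, Ne2, Na2.
Count: 9.

9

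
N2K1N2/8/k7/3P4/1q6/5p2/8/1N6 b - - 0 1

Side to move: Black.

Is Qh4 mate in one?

no

After Qh4: white king on d8; in check: yes, from the black queen on h4.
White has 4 legal replies: Ke8, Kc8, Kd7, Kc7.
In check but a legal move exists → not checkmate.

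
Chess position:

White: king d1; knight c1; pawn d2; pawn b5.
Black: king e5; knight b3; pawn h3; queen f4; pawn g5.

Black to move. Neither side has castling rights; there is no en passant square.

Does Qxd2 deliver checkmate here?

yes

After Qxd2: white king on d1; in check: yes, from the black queen on d2.
King squares — c1: own knight; e1: attacked by Qd2; c2: attacked by Qd2; d2: attacked by Nb3; e2: attacked by Qd2.
White has no legal moves → checkmate.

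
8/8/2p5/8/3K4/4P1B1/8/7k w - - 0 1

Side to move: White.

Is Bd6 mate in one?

no

After Bd6: black king on h1; in check: no.
Black is not in check, so this cannot be checkmate.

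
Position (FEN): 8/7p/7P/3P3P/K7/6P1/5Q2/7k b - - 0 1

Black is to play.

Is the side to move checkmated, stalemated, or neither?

stalemate

Black to move; black king on h1.
In check: no.
King squares — g1: attacked by Qf2; g2: attacked by Qf2; h2: attacked by Qf2.
Legal moves for Black: none.
Not in check and no legal moves → stalemate.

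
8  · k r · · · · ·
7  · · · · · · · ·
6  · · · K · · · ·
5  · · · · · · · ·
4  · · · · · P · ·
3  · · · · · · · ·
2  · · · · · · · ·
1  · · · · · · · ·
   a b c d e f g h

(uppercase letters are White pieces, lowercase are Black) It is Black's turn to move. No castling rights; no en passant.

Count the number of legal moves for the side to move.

15

Black to move; king on b8.
In check: no.
Legal moves: Rh8, Rg8, Rf8, Re8, Rd8+, Rc7, Rc6+, Rc5, Rc4, Rc3, Rc2, Rc1, Ka8, Kb7, Ka7.
Count: 15.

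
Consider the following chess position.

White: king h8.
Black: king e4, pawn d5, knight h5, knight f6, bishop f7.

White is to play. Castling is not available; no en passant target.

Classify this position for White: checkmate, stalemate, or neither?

White to move; white king on h8.
In check: no.
King squares — g7: attacked by Nh5; h7: attacked by Nf6; g8: attacked by Nf6.
Legal moves for White: none.
Not in check and no legal moves → stalemate.

stalemate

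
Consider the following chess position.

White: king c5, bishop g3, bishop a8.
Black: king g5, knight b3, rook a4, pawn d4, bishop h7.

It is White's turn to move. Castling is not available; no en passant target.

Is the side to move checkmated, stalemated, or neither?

White to move; white king on c5.
In check: yes, from the black knight on b3.
King squares — b4: attacked by Ra4; c4: attacked by Ra4; d4: attacked by Nb3; b5: available; d5: available; b6: available; c6: available; d6: available.
Legal moves for White: Kd6, Kc6, Kb6, Kd5, Kb5.
White is in check but has 5 legal moves → neither.

neither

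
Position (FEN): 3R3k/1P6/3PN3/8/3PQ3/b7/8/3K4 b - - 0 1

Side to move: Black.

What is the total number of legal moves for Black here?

0

Black to move; king on h8.
In check: yes, from the white rook on d8.
Legal moves: none.
Count: 0.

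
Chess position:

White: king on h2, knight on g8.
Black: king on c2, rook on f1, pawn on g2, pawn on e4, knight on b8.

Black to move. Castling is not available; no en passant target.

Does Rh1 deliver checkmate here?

After Rh1: white king on h2; in check: yes, from the black rook on h1.
White has 2 legal replies: Kg3, Kxg2.
In check but a legal move exists → not checkmate.

no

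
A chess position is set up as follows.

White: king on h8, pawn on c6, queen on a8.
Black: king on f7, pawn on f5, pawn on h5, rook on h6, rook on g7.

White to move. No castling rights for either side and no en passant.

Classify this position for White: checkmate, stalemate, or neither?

checkmate

White to move; white king on h8.
In check: yes, from the black rook on h6.
King squares — g7: attacked by Kf7; h7: attacked by Rh6; g8: attacked by Kf7.
Legal moves for White: none.
In check with no legal moves → checkmate.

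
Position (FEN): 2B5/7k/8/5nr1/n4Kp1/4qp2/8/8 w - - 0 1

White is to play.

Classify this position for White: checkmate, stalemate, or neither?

White to move; white king on f4.
In check: yes, from the black queen on e3.
King squares — e3: attacked by Nf5; f3: attacked by Qe3; g3: attacked by Nf5; e4: attacked by Qe3; g4: attacked by Rg5; e5: attacked by Qe3; f5: attacked by Rg5; g5: attacked by Qe3.
Legal moves for White: none.
In check with no legal moves → checkmate.

checkmate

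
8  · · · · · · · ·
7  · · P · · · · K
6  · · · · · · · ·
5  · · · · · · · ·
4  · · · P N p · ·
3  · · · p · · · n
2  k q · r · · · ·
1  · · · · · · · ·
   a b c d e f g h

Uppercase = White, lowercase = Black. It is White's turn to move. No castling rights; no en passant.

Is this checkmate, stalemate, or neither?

neither

White to move; white king on h7.
In check: no.
Legal moves for White: Kh8, Kg8, Kg7, Kh6, Kg6, Nf6, Nd6, Ng5, Nc5, Ng3, Nc3+, Nf2, Nxd2, c8=Q, c8=R, c8=B, c8=N, d5.
White has 18 legal moves and is not in check → neither.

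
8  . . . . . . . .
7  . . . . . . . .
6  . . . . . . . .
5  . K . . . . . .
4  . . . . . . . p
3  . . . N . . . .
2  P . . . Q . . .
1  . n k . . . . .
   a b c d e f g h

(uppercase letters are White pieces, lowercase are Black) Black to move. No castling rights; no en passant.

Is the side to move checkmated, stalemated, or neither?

checkmate

Black to move; black king on c1.
In check: yes, from the white knight on d3.
King squares — b1: own knight; d1: attacked by Qe2; b2: attacked by Qe2; c2: attacked by Qe2; d2: attacked by Qe2.
Legal moves for Black: none.
In check with no legal moves → checkmate.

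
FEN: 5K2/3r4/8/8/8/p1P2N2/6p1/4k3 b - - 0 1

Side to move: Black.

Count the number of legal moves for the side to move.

4

Black to move; king on e1.
In check: yes, from the white knight on f3.
Legal moves: Kf2, Ke2, Kf1, Kd1.
Count: 4.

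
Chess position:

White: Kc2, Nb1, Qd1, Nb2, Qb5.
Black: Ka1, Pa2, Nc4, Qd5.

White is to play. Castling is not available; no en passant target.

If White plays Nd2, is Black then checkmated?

yes

After Nd2: black king on a1; in check: yes, from the white queen on d1.
King squares — b1: attacked by Qd1; a2: own pawn; b2: attacked by Kc2.
Black has no legal moves → checkmate.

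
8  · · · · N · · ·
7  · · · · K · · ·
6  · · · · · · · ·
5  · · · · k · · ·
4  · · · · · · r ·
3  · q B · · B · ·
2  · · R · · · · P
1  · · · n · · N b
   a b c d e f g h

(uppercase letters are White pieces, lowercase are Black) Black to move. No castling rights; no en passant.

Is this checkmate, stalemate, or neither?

Black to move; black king on e5.
In check: yes, from the white bishop on c3.
King squares — d4: attacked by Bc3; e4: attacked by Bf3; f4: available; d5: attacked by Bf3; f5: available; d6: attacked by Ke7; e6: attacked by Ke7; f6: attacked by Bc3.
Legal moves for Black: Kf5, Kf4, Rd4, Qxc3, Nxc3.
Black is in check but has 5 legal moves → neither.

neither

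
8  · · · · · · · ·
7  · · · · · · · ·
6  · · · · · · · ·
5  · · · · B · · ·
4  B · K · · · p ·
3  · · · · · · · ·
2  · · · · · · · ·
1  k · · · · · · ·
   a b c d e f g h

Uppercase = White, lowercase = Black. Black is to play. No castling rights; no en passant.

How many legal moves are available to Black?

Black to move; king on a1.
In check: yes, from the white bishop on e5.
Legal moves: Ka2, Kb1.
Count: 2.

2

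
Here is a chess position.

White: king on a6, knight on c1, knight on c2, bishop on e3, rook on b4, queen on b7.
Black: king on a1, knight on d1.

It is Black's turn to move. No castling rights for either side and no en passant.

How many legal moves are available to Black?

0

Black to move; king on a1.
In check: yes, from the white knight on c2.
Legal moves: none.
Count: 0.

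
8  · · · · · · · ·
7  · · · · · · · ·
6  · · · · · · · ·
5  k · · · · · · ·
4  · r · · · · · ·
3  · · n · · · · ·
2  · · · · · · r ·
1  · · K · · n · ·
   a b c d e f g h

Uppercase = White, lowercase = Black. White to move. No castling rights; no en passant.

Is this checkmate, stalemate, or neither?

stalemate

White to move; white king on c1.
In check: no.
King squares — b1: attacked by Nc3; d1: attacked by Nc3; b2: attacked by Rg2; c2: attacked by Rg2; d2: attacked by Nf1.
Legal moves for White: none.
Not in check and no legal moves → stalemate.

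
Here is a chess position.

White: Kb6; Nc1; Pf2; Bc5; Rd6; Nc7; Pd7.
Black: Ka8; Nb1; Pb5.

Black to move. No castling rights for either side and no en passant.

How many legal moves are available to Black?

Black to move; king on a8.
In check: yes, from the white knight on c7.
Legal moves: Kb8.
Count: 1.

1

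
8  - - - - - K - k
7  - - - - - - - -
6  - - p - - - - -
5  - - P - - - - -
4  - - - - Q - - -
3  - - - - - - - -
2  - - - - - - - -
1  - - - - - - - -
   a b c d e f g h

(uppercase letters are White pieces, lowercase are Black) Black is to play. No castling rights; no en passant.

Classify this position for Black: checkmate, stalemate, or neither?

stalemate

Black to move; black king on h8.
In check: no.
King squares — g7: attacked by Kf8; h7: attacked by Qe4; g8: attacked by Kf8.
Legal moves for Black: none.
Not in check and no legal moves → stalemate.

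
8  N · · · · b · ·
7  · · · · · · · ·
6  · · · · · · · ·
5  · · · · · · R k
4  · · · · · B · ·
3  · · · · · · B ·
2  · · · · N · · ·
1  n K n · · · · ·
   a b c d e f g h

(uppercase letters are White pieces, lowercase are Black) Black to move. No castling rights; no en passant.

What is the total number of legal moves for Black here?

1

Black to move; king on h5.
In check: yes, from the white rook on g5.
Legal moves: Kh6.
Count: 1.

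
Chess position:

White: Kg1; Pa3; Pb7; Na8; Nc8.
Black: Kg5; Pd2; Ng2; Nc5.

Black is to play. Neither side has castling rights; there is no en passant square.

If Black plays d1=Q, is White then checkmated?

no

After d1=Q: white king on g1; in check: yes, from the black queen on d1.
White has 3 legal replies: Kh2, Kxg2, Kf2.
In check but a legal move exists → not checkmate.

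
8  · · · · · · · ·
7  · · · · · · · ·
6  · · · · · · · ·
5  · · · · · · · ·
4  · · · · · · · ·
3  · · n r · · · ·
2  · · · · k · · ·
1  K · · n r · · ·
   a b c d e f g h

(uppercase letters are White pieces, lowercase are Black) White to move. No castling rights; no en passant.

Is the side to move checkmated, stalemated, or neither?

White to move; white king on a1.
In check: no.
King squares — b1: attacked by Nc3; a2: attacked by Nc3; b2: attacked by Nd1.
Legal moves for White: none.
Not in check and no legal moves → stalemate.

stalemate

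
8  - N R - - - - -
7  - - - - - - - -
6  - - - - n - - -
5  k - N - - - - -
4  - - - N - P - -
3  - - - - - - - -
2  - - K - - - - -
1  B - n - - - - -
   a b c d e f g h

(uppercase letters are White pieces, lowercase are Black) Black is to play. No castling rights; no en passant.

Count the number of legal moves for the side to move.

14

Black to move; king on a5.
In check: no.
Legal moves: Nf8, Nd8, Ng7, Nc7, Ng5, Nxc5, Nxf4, Nxd4+, Kb6, Kb4, Nd3, Nb3, Ne2, Na2.
Count: 14.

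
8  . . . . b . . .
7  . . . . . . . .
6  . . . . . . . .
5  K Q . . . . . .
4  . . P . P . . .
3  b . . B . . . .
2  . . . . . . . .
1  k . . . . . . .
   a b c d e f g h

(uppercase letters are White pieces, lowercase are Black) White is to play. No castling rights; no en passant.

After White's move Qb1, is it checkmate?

After Qb1: black king on a1; in check: yes, from the white queen on b1.
King squares — b1: attacked by Bd3; a2: attacked by Qb1; b2: attacked by Qb1.
Black has no legal moves → checkmate.

yes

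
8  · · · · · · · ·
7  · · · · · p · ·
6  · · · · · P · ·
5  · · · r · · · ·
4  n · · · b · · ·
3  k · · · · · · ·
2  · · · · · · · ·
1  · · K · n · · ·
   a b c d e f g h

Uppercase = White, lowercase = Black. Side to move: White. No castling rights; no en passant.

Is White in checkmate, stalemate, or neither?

White to move; white king on c1.
In check: no.
King squares — b1: attacked by Be4; d1: attacked by Rd5; b2: attacked by Ka3; c2: attacked by Ne1; d2: attacked by Rd5.
Legal moves for White: none.
Not in check and no legal moves → stalemate.

stalemate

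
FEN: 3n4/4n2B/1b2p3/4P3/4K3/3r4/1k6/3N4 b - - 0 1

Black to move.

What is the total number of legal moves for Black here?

Black to move; king on b2.
In check: yes, from the white knight on d1.
Legal moves: Kb3, Ka3, Kc2, Ka2, Kc1, Kb1, Ka1, Rxd1.
Count: 8.

8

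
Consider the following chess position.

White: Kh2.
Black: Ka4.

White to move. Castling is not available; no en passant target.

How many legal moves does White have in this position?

White to move; king on h2.
In check: no.
Legal moves: Kh3, Kg3, Kg2, Kh1, Kg1.
Count: 5.

5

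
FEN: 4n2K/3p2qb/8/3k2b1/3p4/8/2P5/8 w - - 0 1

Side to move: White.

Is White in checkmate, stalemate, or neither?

White to move; white king on h8.
In check: yes, from the black queen on g7.
King squares — g7: attacked by Ne8; h7: attacked by Qg7; g8: attacked by Qg7.
Legal moves for White: none.
In check with no legal moves → checkmate.

checkmate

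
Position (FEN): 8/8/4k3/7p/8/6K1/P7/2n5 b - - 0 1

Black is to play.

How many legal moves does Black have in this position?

Black to move; king on e6.
In check: no.
Legal moves: Kf7, Ke7, Kd7, Kf6, Kd6, Kf5, Ke5, Kd5, Nd3, Nb3, Ne2+, Nxa2, h4+.
Count: 13.

13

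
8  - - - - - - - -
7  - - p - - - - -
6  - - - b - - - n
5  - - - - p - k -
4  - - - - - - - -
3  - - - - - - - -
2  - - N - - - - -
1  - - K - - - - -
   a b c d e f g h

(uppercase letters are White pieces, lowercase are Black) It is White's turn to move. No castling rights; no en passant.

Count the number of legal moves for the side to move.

White to move; king on c1.
In check: no.
Legal moves: Nd4, Nb4, Ne3, Na3, Ne1, Na1, Kd2, Kb2, Kd1, Kb1.
Count: 10.

10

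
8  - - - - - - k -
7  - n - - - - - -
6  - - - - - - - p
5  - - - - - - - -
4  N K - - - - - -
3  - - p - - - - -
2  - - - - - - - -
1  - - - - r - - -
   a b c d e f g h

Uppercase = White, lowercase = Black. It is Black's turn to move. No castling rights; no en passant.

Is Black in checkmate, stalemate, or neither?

Black to move; black king on g8.
In check: no.
Legal moves for Black include: Kh8, Kf8, Kh7, Kg7, Kf7, Nd8, Nd6, Nc5, Na5, Re8, Re7, Re6, Re5, Re4+, Re3, Re2, Rh1, Rg1, ... (list truncated; more exist).
Black has legal moves and is not in check → neither.

neither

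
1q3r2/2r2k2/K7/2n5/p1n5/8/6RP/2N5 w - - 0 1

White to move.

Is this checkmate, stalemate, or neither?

White to move; white king on a6.
In check: yes, from the black knight on c5.
King squares — a5: attacked by Nc4; b5: attacked by Qb8; b6: attacked by Nc4; a7: attacked by Rc7; b7: attacked by Nc5.
Legal moves for White: none.
In check with no legal moves → checkmate.

checkmate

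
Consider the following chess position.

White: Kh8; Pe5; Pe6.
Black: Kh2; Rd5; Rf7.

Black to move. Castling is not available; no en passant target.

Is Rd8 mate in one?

After Rd8: white king on h8; in check: yes, from the black rook on d8.
King squares — g7: attacked by Rf7; h7: attacked by Rf7; g8: attacked by Rd8.
White has no legal moves → checkmate.

yes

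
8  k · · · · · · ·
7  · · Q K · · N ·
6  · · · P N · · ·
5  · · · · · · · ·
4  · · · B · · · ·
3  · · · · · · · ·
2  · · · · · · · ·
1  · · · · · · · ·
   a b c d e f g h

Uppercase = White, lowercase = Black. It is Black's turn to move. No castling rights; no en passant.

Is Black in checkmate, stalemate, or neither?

stalemate

Black to move; black king on a8.
In check: no.
King squares — a7: attacked by Bd4; b7: attacked by Qc7; b8: attacked by Qc7.
Legal moves for Black: none.
Not in check and no legal moves → stalemate.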